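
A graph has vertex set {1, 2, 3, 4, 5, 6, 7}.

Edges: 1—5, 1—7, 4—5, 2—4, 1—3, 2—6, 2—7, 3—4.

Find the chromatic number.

The cycle 3-1-7-2-4-3 has odd length 5, so it cannot be 2-colored; at least 3 colors are needed.
3 colors suffice: color a → {1, 4, 6}; color b → {2, 3, 5}; color c → {7}. Every edge joins two different colors.

3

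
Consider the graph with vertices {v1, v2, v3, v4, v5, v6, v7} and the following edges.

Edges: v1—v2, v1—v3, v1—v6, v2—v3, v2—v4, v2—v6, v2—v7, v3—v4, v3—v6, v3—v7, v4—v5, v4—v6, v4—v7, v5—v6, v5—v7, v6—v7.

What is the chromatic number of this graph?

v2, v3, v4, v6, v7 are pairwise adjacent (a clique of size 5), so at least 5 colors are needed.
A valid assignment using 5 colors: v1=B, v2=Y, v3=P, v4=B, v5=Y, v6=R, v7=G. Each edge has distinct colors on its endpoints.

5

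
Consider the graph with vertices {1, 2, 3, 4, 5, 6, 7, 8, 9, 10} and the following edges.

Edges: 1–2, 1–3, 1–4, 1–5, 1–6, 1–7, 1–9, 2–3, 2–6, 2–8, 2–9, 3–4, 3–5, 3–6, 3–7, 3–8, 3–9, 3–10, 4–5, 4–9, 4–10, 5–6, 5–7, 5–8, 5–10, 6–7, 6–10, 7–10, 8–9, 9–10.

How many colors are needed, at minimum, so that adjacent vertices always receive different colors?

5

3, 5, 6, 7, 10 are mutually adjacent (a clique of size 5), so at least 5 colors are needed.
One proper 5-coloring: 1=green, 2=purple, 3=red, 4=yellow, 5=blue, 6=yellow, 7=purple, 8=green, 9=blue, 10=green. No two adjacent vertices share a color.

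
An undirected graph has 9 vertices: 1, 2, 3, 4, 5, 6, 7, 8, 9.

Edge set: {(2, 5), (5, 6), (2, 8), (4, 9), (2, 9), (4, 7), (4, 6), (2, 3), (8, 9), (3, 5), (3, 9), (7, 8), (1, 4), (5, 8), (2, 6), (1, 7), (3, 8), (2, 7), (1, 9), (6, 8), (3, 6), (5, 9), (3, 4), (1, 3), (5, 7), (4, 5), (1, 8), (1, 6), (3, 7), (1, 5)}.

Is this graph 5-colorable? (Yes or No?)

Yes

The chromatic number is 5. 1, 3, 5, 6, 8 are pairwise adjacent (a clique of size 5), so at least 5 colors are needed.
5 colors suffice: 1=d, 2=d, 3=b, 4=c, 5=a, 6=e, 7=e, 8=c, 9=e.
That is already a proper 5-coloring.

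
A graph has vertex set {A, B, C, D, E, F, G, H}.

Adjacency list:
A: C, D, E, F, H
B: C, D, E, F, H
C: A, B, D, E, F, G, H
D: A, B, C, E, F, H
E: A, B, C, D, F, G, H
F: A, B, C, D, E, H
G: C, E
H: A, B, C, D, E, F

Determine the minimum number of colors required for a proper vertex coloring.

6

A, C, D, E, F, H are mutually adjacent (a clique of size 6), so at least 6 colors are needed.
6 colors suffice: color 1 → {C}; color 2 → {E}; color 3 → {D, G}; color 4 → {H}; color 5 → {F}; color 6 → {A, B}. Every edge joins two different colors.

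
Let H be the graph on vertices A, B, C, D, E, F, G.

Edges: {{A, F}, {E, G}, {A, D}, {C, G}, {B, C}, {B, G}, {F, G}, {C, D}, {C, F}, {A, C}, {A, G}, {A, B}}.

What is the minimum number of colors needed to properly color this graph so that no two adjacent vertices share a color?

A, C, F, G are pairwise adjacent (a clique of size 4), so at least 4 colors are needed.
4 colors suffice: A=1, B=4, C=3, D=2, E=1, F=4, G=2. Each edge has distinct colors on its endpoints.

4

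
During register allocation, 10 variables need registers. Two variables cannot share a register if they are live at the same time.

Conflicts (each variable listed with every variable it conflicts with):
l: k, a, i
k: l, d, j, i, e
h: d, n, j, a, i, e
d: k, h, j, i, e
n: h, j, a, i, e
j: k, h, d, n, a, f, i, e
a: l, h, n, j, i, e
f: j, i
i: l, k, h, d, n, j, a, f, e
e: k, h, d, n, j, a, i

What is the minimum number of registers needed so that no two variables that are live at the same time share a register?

6

h, n, j, a, i, e all conflict with each other, so at least 6 registers are needed.
Using 6 registers: l=2, k=5, h=5, d=4, n=6, j=2, a=4, f=3, i=1, e=3. Every pair that conflicts lands in different registers.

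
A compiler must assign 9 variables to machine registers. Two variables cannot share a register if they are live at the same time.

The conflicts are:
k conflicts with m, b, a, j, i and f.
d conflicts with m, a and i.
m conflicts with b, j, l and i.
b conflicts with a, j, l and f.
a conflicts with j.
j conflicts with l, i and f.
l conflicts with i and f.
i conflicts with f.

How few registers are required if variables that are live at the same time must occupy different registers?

m, b, j, l all conflict with each other, so at least 4 registers are needed.
Using 4 registers: k=3, d=1, m=2, b=4, a=2, j=1, l=3, i=4, f=2. No two conflicting variables share a register.

4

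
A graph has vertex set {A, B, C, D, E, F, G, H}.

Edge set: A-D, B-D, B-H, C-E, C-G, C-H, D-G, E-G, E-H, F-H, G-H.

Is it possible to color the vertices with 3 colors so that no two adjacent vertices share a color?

C, E, G, H are pairwise adjacent (a clique of size 4), so at least 4 colors are needed.
So 3 colors are not enough.

No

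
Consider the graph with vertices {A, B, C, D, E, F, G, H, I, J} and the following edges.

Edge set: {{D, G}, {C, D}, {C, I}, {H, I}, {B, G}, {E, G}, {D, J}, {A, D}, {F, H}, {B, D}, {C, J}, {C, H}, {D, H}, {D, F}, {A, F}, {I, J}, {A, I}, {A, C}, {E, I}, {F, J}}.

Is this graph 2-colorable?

B, D, G form a triangle, so at least 3 colors are needed.
So 2 colors are not enough.

No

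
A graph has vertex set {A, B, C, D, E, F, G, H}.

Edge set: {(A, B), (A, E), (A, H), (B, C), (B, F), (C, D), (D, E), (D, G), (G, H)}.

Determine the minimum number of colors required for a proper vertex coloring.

3

The cycle E-A-B-C-D-E has odd length 5, so it cannot be 2-colored; at least 3 colors are needed.
One proper 3-coloring: A=red, B=blue, C=green, D=red, E=blue, F=red, G=blue, H=green. Each edge has distinct colors on its endpoints.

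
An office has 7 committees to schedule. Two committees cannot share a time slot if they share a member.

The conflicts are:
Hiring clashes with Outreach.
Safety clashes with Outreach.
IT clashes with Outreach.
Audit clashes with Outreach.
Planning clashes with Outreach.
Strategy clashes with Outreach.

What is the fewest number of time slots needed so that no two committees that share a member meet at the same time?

2

Planning and Outreach conflict, so at least 2 time slots are needed.
2 time slots suffice: time slot 1 → {Outreach}; time slot 2 → {Hiring, Safety, IT, Audit, Planning, Strategy}. No two conflicting committees share a time slot.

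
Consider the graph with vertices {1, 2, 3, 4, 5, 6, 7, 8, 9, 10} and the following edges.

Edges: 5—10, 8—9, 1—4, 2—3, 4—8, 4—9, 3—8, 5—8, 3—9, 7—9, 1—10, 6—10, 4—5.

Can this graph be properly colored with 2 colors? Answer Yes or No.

3, 8, 9 are pairwise adjacent, so at least 3 colors are needed.
So 2 colors are not enough.

No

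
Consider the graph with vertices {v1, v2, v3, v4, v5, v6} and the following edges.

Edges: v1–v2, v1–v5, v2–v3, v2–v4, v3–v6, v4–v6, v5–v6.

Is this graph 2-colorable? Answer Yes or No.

No

The cycle v2-v1-v5-v6-v4-v2 has odd length 5, so it cannot be 2-colored; at least 3 colors are needed.
So 2 colors are not enough.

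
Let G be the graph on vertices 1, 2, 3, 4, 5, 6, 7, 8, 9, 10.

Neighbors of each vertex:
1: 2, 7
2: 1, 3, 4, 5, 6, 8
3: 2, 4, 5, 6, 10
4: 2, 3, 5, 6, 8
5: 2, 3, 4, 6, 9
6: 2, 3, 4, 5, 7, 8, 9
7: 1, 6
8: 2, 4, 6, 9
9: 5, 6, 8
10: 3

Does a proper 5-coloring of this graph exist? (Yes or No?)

Yes

The chromatic number is 5. 2, 3, 4, 5, 6 form a clique, so at least 5 colors are needed.
A valid assignment using 5 colors: 1=a, 2=b, 3=d, 4=e, 5=c, 6=a, 7=b, 8=c, 9=b, 10=a.
That is already a proper 5-coloring.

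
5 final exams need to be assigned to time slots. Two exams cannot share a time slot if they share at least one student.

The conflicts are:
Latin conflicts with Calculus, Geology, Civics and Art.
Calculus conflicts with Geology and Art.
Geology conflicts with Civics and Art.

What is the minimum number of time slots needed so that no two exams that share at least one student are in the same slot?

Latin, Calculus, Geology, Art are mutually in conflict, so at least 4 time slots are needed.
A valid assignment using 4 time slots: Latin=1, Calculus=3, Geology=2, Civics=3, Art=4. Every pair that conflicts lands in different time slots.

4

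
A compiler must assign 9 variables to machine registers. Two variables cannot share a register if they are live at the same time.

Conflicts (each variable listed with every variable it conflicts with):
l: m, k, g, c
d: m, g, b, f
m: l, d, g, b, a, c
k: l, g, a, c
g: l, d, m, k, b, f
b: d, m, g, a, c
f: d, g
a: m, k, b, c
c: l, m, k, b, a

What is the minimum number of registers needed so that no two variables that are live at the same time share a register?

4

d, m, g, b all conflict with each other, so at least 4 registers are needed.
4 registers suffice: register 1 → {g, c}; register 2 → {m, k, f}; register 3 → {l, b}; register 4 → {d, a}. No two conflicting variables share a register.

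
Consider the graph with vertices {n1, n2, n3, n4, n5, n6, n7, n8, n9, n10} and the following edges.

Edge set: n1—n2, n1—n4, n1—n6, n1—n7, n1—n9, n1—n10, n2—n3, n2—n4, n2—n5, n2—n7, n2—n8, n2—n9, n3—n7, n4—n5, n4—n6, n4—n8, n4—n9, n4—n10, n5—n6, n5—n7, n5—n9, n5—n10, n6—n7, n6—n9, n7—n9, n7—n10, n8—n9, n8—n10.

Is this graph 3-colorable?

No

n2, n4, n8, n9 form a clique, so at least 4 colors are needed.
So 3 colors are not enough.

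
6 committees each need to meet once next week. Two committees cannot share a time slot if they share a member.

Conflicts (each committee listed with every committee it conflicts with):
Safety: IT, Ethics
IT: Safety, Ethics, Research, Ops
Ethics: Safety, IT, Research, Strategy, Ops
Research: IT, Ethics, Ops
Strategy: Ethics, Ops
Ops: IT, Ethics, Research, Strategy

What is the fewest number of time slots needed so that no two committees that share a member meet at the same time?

4

IT, Ethics, Research, Ops are mutually in conflict, so at least 4 time slots are needed.
4 time slots suffice: time slot 1 → {Ethics}; time slot 2 → {IT, Strategy}; time slot 3 → {Safety, Ops}; time slot 4 → {Research}. Every pair that conflicts lands in different time slots.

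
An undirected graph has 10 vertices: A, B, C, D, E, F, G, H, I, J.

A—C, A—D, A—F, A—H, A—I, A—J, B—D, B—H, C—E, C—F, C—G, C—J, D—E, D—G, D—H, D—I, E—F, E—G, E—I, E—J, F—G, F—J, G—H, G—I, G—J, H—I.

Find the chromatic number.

C, E, F, G, J form a clique, so at least 5 colors are needed.
One proper 5-coloring: A=1, B=1, C=2, D=2, E=3, F=5, G=1, H=3, I=4, J=4. Each edge has distinct colors on its endpoints.

5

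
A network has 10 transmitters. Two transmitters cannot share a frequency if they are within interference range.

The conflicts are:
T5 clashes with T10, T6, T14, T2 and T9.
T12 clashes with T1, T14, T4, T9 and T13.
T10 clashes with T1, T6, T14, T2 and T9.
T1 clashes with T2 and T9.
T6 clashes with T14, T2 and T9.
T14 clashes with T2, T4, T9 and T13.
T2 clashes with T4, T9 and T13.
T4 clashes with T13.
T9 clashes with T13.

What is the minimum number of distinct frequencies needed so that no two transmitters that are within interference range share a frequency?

6

T5, T10, T6, T14, T2, T9 are mutually in conflict, so at least 6 frequencies are needed.
6 frequencies suffice: frequency 1 → {T4, T9}; frequency 2 → {T12, T2}; frequency 3 → {T1, T14}; frequency 4 → {T10, T13}; frequency 5 → {T6}; frequency 6 → {T5}. Every pair that conflicts lands in different frequencies.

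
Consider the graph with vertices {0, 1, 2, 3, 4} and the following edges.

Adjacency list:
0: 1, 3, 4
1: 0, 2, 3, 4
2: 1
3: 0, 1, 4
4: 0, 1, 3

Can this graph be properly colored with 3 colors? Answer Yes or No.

No

0, 1, 3, 4 form a clique, so at least 4 colors are needed.
So 3 colors are not enough.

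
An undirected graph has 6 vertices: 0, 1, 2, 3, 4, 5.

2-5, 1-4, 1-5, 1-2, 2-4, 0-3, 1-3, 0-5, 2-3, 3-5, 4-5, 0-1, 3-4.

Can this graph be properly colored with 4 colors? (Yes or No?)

1, 2, 3, 4, 5 are pairwise adjacent (a clique of size 5), so at least 5 colors are needed.
So 4 colors are not enough.

No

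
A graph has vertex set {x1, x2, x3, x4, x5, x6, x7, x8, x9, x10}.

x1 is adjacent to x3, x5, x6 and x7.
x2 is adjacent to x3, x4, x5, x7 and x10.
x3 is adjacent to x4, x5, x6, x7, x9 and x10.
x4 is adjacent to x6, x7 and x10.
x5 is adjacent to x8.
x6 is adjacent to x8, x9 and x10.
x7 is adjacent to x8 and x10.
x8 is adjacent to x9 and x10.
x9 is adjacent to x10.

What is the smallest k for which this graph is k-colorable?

x2, x3, x4, x7, x10 are pairwise adjacent (a clique of size 5), so at least 5 colors are needed.
5 colors suffice: color 1 → {x3, x8}; color 2 → {x5, x10}; color 3 → {x6, x7}; color 4 → {x1, x2, x9}; color 5 → {x4}. No two adjacent vertices share a color.

5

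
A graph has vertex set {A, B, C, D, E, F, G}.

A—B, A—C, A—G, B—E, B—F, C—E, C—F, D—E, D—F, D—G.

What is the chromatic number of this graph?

3

The cycle A-C-F-D-G-A has odd length 5, so it cannot be 2-colored; at least 3 colors are needed.
3 colors suffice: color 1 → {A, E, F}; color 2 → {B, C, D}; color 3 → {G}. Every edge joins two different colors.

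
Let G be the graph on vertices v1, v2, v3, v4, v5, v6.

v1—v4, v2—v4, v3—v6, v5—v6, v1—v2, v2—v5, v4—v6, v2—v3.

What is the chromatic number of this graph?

v1, v2, v4 are mutually adjacent, so at least 3 colors are needed.
3 colors suffice: color 1 → {v2, v6}; color 2 → {v3, v4, v5}; color 3 → {v1}. Every edge joins two different colors.

3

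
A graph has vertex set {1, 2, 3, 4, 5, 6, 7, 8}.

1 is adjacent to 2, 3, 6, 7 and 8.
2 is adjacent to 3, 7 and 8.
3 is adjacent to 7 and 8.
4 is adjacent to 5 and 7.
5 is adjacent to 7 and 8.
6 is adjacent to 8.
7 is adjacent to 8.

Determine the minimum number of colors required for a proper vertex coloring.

5

1, 2, 3, 7, 8 are mutually adjacent (a clique of size 5), so at least 5 colors are needed.
One proper 5-coloring: 1=green, 2=yellow, 3=purple, 4=red, 5=green, 6=blue, 7=blue, 8=red. Each edge has distinct colors on its endpoints.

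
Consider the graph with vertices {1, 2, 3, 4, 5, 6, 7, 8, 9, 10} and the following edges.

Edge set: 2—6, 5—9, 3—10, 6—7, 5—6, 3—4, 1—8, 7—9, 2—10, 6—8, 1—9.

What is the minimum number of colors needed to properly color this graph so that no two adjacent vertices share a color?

3

The cycle 9-7-6-8-1-9 has odd length 5, so it cannot be 2-colored; at least 3 colors are needed.
3 colors suffice: color red → {3, 6, 9}; color blue → {4, 5, 7, 8, 10}; color green → {1, 2}. No two adjacent vertices share a color.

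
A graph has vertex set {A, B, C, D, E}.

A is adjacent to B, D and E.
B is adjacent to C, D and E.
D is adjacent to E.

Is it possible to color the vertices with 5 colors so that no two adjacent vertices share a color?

The chromatic number is 4. A, B, D, E are pairwise adjacent (a clique of size 4), so at least 4 colors are needed.
4 colors suffice: color 1 → {B}; color 2 → {C, D}; color 3 → {E}; color 4 → {A}.
Since 5 ≥ 4, a proper 5-coloring certainly exists.

Yes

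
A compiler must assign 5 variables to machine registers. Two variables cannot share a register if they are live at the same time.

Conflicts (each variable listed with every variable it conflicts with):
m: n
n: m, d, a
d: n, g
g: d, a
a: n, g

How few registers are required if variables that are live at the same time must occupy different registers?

n and d conflict, so at least 2 registers are needed.
2 registers suffice: register 1 → {n, g}; register 2 → {m, d, a}. Each listed conflict is separated.

2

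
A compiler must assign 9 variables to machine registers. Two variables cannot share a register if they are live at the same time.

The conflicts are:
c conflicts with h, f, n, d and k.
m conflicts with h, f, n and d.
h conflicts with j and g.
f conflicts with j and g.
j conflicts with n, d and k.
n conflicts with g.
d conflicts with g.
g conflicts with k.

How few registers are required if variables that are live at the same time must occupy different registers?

2

h and j conflict, so at least 2 registers are needed.
2 registers suffice: register 1 → {c, m, j, g}; register 2 → {h, f, n, d, k}. Each listed conflict is separated.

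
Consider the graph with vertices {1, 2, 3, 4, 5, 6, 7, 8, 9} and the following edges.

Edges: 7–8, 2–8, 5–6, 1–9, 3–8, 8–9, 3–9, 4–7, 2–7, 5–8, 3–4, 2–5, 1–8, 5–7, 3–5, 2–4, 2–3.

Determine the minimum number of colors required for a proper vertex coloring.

4

2, 5, 7, 8 form a clique, so at least 4 colors are needed.
4 colors suffice: color red → {4, 6, 8}; color blue → {5, 9}; color green → {1, 2}; color yellow → {3, 7}. Every edge joins two different colors.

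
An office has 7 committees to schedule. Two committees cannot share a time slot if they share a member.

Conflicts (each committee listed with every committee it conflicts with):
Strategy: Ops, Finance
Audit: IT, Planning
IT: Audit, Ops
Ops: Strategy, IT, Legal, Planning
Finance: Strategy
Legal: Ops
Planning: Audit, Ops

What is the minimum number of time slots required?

Strategy and Finance conflict, so at least 2 time slots are needed.
2 time slots suffice: time slot 1 → {Audit, Ops, Finance}; time slot 2 → {Strategy, IT, Legal, Planning}. Every pair that conflicts lands in different time slots.

2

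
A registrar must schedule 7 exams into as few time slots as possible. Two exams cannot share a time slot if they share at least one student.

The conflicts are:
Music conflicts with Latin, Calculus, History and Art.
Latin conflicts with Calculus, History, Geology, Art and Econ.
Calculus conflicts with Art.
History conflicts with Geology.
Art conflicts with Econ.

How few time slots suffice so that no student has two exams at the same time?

Music, Latin, Calculus, Art all conflict with each other, so at least 4 time slots are needed.
4 time slots suffice: Music=3, Latin=1, Calculus=4, History=2, Geology=3, Art=2, Econ=3. Each listed conflict is separated.

4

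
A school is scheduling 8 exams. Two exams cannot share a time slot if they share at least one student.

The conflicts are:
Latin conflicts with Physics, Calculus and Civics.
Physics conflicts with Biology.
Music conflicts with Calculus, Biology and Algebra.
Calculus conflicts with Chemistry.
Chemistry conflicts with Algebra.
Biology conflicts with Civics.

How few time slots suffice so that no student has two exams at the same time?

The cycle Civics-Latin-Calculus-Music-Biology-Civics has odd length 5, so it cannot be 2-colored; at least 3 time slots are needed.
3 time slots suffice: time slot 1 → {Calculus, Biology, Algebra}; time slot 2 → {Latin, Music, Chemistry}; time slot 3 → {Physics, Civics}. No two conflicting exams share a time slot.

3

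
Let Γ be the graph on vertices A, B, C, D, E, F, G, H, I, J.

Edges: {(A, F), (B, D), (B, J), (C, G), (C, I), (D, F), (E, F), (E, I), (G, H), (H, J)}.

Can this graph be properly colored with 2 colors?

No

The cycle J-B-D-F-E-I-C-G-H-J has odd length 9, so it cannot be 2-colored; at least 3 colors are needed.
So 2 colors are not enough.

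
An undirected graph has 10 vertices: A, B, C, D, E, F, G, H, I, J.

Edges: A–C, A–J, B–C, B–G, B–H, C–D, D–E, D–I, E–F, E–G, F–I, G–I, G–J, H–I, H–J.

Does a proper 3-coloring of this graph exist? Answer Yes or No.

Yes

The chromatic number is 3. The cycle I-D-C-B-H-I has odd length 5, so it cannot be 2-colored; at least 3 colors are needed.
A valid assignment using 3 colors: A=3, B=2, C=1, D=3, E=2, F=1, G=1, H=1, I=2, J=2.
That is already a proper 3-coloring.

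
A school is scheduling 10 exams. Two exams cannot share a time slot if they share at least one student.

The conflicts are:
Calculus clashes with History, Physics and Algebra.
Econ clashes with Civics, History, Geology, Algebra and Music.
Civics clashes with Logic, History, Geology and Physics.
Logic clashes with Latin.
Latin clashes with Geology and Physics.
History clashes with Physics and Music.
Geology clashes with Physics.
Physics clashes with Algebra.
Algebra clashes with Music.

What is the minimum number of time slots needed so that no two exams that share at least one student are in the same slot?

3

Civics, Geology, Physics all conflict with each other, so at least 3 time slots are needed.
3 time slots suffice: time slot 1 → {Econ, Logic, Physics}; time slot 2 → {Calculus, Civics, Latin, Music}; time slot 3 → {History, Geology, Algebra}. Every pair that conflicts lands in different time slots.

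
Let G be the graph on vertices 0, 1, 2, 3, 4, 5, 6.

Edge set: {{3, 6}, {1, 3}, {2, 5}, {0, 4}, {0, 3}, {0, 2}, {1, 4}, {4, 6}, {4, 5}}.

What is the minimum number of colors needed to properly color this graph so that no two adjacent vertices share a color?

0 and 3 are adjacent, so at least 2 colors are needed.
A valid assignment using 2 colors: 0=blue, 1=blue, 2=red, 3=red, 4=red, 5=blue, 6=blue. Every edge joins two different colors.

2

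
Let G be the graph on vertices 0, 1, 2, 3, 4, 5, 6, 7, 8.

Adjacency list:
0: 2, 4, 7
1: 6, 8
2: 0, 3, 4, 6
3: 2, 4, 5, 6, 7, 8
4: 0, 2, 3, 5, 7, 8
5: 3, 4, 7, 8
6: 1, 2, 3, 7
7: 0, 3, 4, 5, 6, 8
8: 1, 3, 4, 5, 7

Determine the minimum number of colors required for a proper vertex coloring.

5

3, 4, 5, 7, 8 are pairwise adjacent (a clique of size 5), so at least 5 colors are needed.
5 colors suffice: color a → {4, 6}; color b → {1, 2, 7}; color c → {0, 3}; color d → {8}; color e → {5}. Every edge joins two different colors.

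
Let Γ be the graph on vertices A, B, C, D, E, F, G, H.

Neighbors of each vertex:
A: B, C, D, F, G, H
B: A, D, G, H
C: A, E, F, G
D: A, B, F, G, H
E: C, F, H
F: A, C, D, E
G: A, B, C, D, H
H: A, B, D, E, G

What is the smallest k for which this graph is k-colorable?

5

A, B, D, G, H form a clique, so at least 5 colors are needed.
5 colors suffice: color red → {A, E}; color blue → {C, D}; color green → {F, G}; color yellow → {H}; color purple → {B}. No two adjacent vertices share a color.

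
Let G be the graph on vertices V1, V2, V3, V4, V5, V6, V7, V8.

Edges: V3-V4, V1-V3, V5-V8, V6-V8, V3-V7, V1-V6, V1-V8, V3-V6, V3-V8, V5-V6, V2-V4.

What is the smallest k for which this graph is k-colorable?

4

V1, V3, V6, V8 are pairwise adjacent (a clique of size 4), so at least 4 colors are needed.
4 colors suffice: V1=4, V2=1, V3=1, V4=2, V5=1, V6=3, V7=2, V8=2. No two adjacent vertices share a color.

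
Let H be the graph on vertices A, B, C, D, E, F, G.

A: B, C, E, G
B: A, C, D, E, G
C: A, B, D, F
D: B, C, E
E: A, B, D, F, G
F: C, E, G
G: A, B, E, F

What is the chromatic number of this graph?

A, B, E, G are mutually adjacent (a clique of size 4), so at least 4 colors are needed.
4 colors suffice: color 1 → {B, F}; color 2 → {C, E}; color 3 → {A, D}; color 4 → {G}. Each edge has distinct colors on its endpoints.

4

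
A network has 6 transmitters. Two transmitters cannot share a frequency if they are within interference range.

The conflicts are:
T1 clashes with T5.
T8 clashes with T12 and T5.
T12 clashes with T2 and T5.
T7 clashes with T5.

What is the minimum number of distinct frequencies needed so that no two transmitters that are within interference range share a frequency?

3

T8, T12, T5 all conflict with each other, so at least 3 frequencies are needed.
3 frequencies suffice: frequency 1 → {T2, T5}; frequency 2 → {T1, T12, T7}; frequency 3 → {T8}. Every pair that conflicts lands in different frequencies.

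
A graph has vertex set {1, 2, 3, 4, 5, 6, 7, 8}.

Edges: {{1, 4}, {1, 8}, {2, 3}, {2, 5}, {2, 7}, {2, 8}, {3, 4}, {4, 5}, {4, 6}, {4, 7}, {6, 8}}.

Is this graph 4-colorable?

The chromatic number is 3. The cycle 2-8-6-4-7-2 has odd length 5, so it cannot be 2-colored; at least 3 colors are needed.
3 colors suffice: color a → {2, 4}; color b → {3, 5, 7, 8}; color c → {1, 6}.
Since 4 ≥ 3, a proper 4-coloring certainly exists.

Yes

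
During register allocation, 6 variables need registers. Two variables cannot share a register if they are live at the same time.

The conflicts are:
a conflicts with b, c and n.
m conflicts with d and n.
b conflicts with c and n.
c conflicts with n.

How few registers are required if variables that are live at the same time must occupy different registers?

4

a, b, c, n are mutually in conflict, so at least 4 registers are needed.
A valid assignment using 4 registers: a=2, m=2, b=4, c=3, d=1, n=1. Every pair that conflicts lands in different registers.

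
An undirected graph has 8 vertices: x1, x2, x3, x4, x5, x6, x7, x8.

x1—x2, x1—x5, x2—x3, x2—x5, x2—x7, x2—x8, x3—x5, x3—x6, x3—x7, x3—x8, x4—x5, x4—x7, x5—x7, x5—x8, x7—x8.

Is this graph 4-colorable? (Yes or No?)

No

x2, x3, x5, x7, x8 form a clique, so at least 5 colors are needed.
So 4 colors are not enough.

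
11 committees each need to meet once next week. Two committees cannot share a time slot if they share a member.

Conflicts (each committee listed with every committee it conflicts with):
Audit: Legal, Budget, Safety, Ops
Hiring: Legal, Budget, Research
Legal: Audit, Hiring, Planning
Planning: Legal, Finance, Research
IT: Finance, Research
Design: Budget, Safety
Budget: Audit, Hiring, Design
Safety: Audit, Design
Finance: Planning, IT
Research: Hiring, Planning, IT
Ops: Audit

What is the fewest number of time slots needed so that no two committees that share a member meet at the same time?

2

Design and Safety conflict, so at least 2 time slots are needed.
A valid assignment using 2 time slots: Audit=1, Hiring=1, Legal=2, Planning=1, IT=1, Design=1, Budget=2, Safety=2, Finance=2, Research=2, Ops=2. No two conflicting committees share a time slot.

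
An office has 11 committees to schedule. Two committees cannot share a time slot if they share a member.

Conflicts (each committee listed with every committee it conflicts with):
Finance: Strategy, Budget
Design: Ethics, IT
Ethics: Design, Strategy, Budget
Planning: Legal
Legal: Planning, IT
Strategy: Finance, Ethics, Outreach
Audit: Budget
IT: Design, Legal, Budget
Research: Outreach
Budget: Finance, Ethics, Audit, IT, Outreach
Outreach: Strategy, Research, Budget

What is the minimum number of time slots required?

Ethics and Strategy conflict, so at least 2 time slots are needed.
2 time slots suffice: time slot 1 → {Design, Legal, Strategy, Research, Budget}; time slot 2 → {Finance, Ethics, Planning, Audit, IT, Outreach}. No two conflicting committees share a time slot.

2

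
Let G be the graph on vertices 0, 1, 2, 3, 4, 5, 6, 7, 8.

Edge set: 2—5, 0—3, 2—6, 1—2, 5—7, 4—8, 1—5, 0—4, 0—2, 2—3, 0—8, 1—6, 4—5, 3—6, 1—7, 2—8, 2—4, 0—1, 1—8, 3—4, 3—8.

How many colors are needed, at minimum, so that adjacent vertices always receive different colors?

5

0, 2, 3, 4, 8 are mutually adjacent (a clique of size 5), so at least 5 colors are needed.
5 colors suffice: color a → {2, 7}; color b → {1, 3}; color c → {0, 5, 6}; color d → {8}; color e → {4}. Each edge has distinct colors on its endpoints.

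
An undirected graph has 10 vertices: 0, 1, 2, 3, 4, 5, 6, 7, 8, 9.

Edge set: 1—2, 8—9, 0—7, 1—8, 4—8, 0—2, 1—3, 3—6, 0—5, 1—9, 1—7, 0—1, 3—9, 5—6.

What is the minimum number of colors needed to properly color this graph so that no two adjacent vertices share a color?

0, 1, 7 form a triangle, so at least 3 colors are needed.
3 colors suffice: color red → {1, 4, 6}; color blue → {0, 9}; color green → {2, 3, 5, 7, 8}. Every edge joins two different colors.

3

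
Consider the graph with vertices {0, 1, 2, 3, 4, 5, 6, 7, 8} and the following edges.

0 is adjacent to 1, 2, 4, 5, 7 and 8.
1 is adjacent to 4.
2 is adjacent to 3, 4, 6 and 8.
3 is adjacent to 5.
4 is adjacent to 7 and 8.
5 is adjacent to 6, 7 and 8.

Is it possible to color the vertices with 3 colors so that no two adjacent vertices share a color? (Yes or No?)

No

0, 2, 4, 8 form a clique, so at least 4 colors are needed.
So 3 colors are not enough.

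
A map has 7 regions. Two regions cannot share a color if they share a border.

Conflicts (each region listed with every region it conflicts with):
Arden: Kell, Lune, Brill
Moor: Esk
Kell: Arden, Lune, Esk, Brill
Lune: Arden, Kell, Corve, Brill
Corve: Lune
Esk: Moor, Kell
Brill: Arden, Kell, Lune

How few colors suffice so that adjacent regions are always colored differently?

Arden, Kell, Lune, Brill are mutually in conflict, so at least 4 colors are needed.
4 colors suffice: color 1 → {Moor, Kell, Corve}; color 2 → {Lune, Esk}; color 3 → {Arden}; color 4 → {Brill}. Every pair that conflicts lands in different colors.

4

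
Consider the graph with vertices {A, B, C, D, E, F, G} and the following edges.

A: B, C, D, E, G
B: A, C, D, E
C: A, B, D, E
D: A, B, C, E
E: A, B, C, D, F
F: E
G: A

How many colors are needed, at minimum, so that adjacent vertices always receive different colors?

5

A, B, C, D, E are mutually adjacent (a clique of size 5), so at least 5 colors are needed.
5 colors suffice: color red → {E, G}; color blue → {A, F}; color green → {C}; color yellow → {D}; color purple → {B}. Each edge has distinct colors on its endpoints.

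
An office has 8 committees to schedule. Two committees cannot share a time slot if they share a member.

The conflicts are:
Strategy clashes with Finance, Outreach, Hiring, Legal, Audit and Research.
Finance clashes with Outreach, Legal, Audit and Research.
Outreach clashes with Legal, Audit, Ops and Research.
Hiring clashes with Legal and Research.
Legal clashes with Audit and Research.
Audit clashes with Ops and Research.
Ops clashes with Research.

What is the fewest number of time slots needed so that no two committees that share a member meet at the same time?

6

Strategy, Finance, Outreach, Legal, Audit, Research are mutually in conflict, so at least 6 time slots are needed.
6 time slots suffice: Strategy=4, Finance=6, Outreach=3, Hiring=2, Legal=5, Audit=2, Ops=4, Research=1. Every pair that conflicts lands in different time slots.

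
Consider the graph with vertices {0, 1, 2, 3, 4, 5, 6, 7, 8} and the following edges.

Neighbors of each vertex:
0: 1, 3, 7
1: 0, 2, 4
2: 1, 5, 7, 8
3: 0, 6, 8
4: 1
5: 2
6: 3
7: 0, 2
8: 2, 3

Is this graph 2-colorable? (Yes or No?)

The cycle 1-2-8-3-0-1 has odd length 5, so it cannot be 2-colored; at least 3 colors are needed.
So 2 colors are not enough.

No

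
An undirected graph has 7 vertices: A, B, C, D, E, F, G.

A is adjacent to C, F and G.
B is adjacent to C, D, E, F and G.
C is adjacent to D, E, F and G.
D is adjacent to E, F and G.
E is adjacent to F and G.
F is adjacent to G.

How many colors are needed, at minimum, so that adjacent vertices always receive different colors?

B, C, D, E, F, G form a clique, so at least 6 colors are needed.
6 colors suffice: color 1 → {C}; color 2 → {G}; color 3 → {F}; color 4 → {A, B}; color 5 → {E}; color 6 → {D}. Each edge has distinct colors on its endpoints.

6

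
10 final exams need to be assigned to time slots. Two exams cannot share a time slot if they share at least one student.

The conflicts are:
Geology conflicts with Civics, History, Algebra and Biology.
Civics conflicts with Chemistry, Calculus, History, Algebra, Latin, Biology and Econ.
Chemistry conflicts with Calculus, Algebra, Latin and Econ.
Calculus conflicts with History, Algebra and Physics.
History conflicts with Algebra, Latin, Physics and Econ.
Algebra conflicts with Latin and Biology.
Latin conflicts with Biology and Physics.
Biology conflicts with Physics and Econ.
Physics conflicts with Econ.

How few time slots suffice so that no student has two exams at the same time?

Civics, Chemistry, Algebra, Latin all conflict with each other, so at least 4 time slots are needed.
Using 4 time slots: Geology=4, Civics=1, Chemistry=3, Calculus=4, History=3, Algebra=2, Latin=4, Biology=3, Physics=1, Econ=2. Every pair that conflicts lands in different time slots.

4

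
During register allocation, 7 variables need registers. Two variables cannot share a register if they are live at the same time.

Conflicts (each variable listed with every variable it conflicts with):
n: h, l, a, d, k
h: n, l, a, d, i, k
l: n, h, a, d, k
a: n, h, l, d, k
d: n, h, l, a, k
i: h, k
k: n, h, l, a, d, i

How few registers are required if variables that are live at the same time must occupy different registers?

n, h, l, a, d, k pairwise conflict, so at least 6 registers are needed.
6 registers suffice: register 1 → {k}; register 2 → {h}; register 3 → {d, i}; register 4 → {l}; register 5 → {a}; register 6 → {n}. Each listed conflict is separated.

6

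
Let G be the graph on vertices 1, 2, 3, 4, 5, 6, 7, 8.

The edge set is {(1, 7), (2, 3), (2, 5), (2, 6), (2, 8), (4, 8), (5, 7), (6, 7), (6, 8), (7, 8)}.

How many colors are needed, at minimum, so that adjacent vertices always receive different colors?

6, 7, 8 form a triangle, so at least 3 colors are needed.
A valid assignment using 3 colors: 1=b, 2=a, 3=b, 4=a, 5=b, 6=c, 7=a, 8=b. Each edge has distinct colors on its endpoints.

3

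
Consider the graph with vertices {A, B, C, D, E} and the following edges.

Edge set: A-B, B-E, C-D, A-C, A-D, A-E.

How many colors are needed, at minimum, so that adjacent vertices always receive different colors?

3

A, B, E are pairwise adjacent, so at least 3 colors are needed.
A valid assignment using 3 colors: A=red, B=green, C=green, D=blue, E=blue. Each edge has distinct colors on its endpoints.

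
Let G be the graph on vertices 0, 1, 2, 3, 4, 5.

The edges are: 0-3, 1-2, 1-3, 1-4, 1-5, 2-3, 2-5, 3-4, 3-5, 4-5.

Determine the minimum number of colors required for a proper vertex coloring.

1, 2, 3, 5 are pairwise adjacent (a clique of size 4), so at least 4 colors are needed.
4 colors suffice: 0=blue, 1=blue, 2=yellow, 3=red, 4=yellow, 5=green. Every edge joins two different colors.

4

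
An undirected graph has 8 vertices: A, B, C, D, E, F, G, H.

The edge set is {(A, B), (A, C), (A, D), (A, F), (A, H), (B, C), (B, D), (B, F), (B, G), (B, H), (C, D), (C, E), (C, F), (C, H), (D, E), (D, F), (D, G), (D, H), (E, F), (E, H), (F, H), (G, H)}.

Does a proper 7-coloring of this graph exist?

The chromatic number is 6. A, B, C, D, F, H are mutually adjacent (a clique of size 6), so at least 6 colors are needed.
6 colors suffice: color 1 → {H}; color 2 → {D}; color 3 → {F, G}; color 4 → {B, E}; color 5 → {C}; color 6 → {A}.
Since 7 ≥ 6, a proper 7-coloring certainly exists.

Yes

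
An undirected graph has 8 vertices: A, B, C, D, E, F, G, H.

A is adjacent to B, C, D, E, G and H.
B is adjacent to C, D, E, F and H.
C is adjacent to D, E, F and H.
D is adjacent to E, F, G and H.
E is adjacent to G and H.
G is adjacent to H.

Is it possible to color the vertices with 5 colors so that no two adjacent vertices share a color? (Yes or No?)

No

A, B, C, D, E, H form a clique, so at least 6 colors are needed.
So 5 colors are not enough.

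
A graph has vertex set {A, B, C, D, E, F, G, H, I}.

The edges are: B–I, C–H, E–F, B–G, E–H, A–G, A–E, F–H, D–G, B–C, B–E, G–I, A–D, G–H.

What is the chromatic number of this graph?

3

A, D, G are pairwise adjacent, so at least 3 colors are needed.
3 colors suffice: color red → {C, E, G}; color blue → {A, B, H}; color green → {D, F, I}. Every edge joins two different colors.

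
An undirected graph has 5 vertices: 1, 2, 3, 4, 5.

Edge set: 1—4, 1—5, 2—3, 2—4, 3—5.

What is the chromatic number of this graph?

3

The cycle 1-5-3-2-4-1 has odd length 5, so it cannot be 2-colored; at least 3 colors are needed.
A valid assignment using 3 colors: 1=a, 2=b, 3=a, 4=c, 5=b. Every edge joins two different colors.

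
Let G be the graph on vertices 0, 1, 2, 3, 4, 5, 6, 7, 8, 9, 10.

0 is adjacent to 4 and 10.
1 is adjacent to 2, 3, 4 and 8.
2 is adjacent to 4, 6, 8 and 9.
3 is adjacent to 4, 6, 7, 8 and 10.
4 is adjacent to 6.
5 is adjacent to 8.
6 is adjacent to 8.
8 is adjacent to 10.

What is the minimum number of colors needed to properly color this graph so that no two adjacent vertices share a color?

3

1, 3, 8 are mutually adjacent, so at least 3 colors are needed.
One proper 3-coloring: 0=a, 1=c, 2=a, 3=a, 4=b, 5=a, 6=c, 7=b, 8=b, 9=b, 10=c. Every edge joins two different colors.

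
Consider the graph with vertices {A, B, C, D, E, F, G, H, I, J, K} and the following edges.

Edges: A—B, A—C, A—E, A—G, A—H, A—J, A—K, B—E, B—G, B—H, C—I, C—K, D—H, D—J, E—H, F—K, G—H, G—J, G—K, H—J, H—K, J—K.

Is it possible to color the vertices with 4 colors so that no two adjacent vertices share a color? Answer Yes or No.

A, G, H, J, K form a clique, so at least 5 colors are needed.
So 4 colors are not enough.

No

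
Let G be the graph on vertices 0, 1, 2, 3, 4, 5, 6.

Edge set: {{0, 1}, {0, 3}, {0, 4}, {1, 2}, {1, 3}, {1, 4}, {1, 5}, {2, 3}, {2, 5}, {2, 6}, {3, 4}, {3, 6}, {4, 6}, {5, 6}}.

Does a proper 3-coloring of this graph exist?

0, 1, 3, 4 are mutually adjacent (a clique of size 4), so at least 4 colors are needed.
So 3 colors are not enough.

No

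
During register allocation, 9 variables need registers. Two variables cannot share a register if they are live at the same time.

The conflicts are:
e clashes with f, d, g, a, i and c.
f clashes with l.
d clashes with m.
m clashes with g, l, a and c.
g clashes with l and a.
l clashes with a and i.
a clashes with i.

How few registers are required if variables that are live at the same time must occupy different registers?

m, g, l, a are mutually in conflict, so at least 4 registers are needed.
Using 4 registers: e=1, f=2, d=3, m=2, g=4, l=1, a=3, i=2, c=3. Every pair that conflicts lands in different registers.

4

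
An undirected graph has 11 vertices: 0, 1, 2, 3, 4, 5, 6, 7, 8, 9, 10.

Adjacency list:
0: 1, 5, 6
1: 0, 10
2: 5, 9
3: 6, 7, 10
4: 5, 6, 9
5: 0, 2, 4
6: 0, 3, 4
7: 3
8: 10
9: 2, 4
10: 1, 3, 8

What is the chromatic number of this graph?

3

The cycle 3-6-0-1-10-3 has odd length 5, so it cannot be 2-colored; at least 3 colors are needed.
3 colors suffice: color red → {0, 2, 4, 7, 10}; color blue → {1, 5, 6, 8, 9}; color green → {3}. No two adjacent vertices share a color.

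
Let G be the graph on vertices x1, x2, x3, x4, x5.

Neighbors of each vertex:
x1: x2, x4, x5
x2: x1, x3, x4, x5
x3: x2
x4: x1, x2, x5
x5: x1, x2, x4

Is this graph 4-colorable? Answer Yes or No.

The chromatic number is 4. x1, x2, x4, x5 form a clique, so at least 4 colors are needed.
A valid assignment using 4 colors: x1=G, x2=R, x3=B, x4=B, x5=Y.
That is already a proper 4-coloring.

Yes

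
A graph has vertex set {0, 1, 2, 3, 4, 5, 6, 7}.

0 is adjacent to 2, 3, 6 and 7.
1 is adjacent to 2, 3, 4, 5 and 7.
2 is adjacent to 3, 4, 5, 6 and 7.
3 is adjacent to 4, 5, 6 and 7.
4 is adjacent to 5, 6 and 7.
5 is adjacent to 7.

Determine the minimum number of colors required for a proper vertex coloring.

1, 2, 3, 4, 5, 7 are mutually adjacent (a clique of size 6), so at least 6 colors are needed.
One proper 6-coloring: 0=c, 1=f, 2=a, 3=b, 4=c, 5=e, 6=d, 7=d. Each edge has distinct colors on its endpoints.

6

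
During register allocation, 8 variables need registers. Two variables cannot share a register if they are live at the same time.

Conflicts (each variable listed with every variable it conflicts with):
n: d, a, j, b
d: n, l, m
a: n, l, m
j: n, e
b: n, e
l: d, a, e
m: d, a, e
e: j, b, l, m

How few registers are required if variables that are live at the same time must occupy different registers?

The cycle e-m-d-n-j-e has odd length 5, so it cannot be 2-colored; at least 3 registers are needed.
Using 3 registers: n=1, d=2, a=2, j=2, b=2, l=3, m=3, e=1. No two conflicting variables share a register.

3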